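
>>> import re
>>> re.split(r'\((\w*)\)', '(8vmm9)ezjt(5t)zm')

['', '8vmm9', 'ezjt', '5t', 'zm']

Matches to split on: at [0:7] → '(8vmm9)'; at [11:15] → '(5t)'.
`re.split` interleaves the captured-group text with the surrounding fragments.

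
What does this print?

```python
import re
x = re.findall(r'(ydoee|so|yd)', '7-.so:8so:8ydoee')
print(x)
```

['so', 'so', 'ydoee']

Alternation tries branches left to right and keeps the first one that lets the overall match succeed at that position.
Matches: at [3:5] match 'so', group 1 = 'so'; at [7:9] match 'so', group 1 = 'so'; at [11:16] match 'ydoee', group 1 = 'ydoee'.
With a single group, `findall` returns only what that group captured — 3 items.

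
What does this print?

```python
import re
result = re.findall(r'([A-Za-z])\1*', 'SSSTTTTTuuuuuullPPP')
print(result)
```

['S', 'T', 'u', 'l', 'P']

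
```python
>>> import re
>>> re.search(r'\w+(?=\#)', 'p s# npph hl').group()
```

's'

Lookahead/lookbehind check context without consuming it, so the matched span excludes the asserted characters.
`search` walks the string left to right and returns the first match it finds.
The match spans [2:3] → 's'.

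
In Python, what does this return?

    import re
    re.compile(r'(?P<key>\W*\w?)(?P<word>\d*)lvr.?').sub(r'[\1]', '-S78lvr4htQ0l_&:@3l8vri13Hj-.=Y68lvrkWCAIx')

'[-S]htQ0l_&:@3l8vri13Hj[-.=Y]WCAIx'

The pattern matches zero or more of a non-word character, then optionally a word character (captured as 'key'); then zero or more of a digit (captured as 'word'); then the literal 'lvr', then optionally any character.
Matches: at [0:8] → '-S78lvr4'; at [27:37] → '-.=Y68lvrk'.
Each match is replaced using the text its own group 1 captured.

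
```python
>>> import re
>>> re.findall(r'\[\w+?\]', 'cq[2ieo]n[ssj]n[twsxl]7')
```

With no groups in the pattern, `findall` gives back each whole match — 3 here.

['[2ieo]', '[ssj]', '[twsxl]']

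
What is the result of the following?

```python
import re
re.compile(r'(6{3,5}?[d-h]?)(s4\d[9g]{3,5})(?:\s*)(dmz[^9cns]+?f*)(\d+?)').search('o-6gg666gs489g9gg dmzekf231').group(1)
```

'666g'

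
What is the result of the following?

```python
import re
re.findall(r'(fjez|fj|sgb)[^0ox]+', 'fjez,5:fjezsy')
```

Alternation tries branches left to right and keeps the first one that lets the overall match succeed at that position.
Walking the string: at [0:13] match 'fjez,5:fjezsy', group 1 = 'fjez'.
One capturing group, so `findall` returns just the captured substring from the one match — 1 in all.

['fjez']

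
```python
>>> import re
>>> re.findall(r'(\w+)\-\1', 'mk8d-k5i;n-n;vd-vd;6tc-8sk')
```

The backreference `\1` re-matches whatever the first group consumed, character for character.
One capturing group, so `findall` returns just the captured substring from each match — 2 in all.

['n', 'vd']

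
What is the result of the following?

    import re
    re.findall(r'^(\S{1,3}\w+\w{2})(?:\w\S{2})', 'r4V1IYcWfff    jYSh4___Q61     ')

['r4V1IYcW']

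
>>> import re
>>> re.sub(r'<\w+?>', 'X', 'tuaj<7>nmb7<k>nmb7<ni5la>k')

'tuajXnmb7Xnmb7Xk'

`sub` substitutes 'X' at each match site.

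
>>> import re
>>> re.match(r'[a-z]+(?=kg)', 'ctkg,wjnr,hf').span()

The lookaround is zero-width — it requires the adjacent text to match without consuming it, so the asserted text isn't part of the match.
`re.match` only tries the pattern at the start of the string.
The match spans [0:2] → 'ct'.

(0, 2)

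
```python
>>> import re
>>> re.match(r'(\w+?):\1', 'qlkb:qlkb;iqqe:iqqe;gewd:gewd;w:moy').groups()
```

('qlkb',)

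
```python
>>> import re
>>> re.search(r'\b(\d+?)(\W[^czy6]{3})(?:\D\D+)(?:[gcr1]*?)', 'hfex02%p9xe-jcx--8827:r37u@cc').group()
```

'8827:r37u@cc'

This matches a word boundary (`\b`, zero-width); then one or more of a digit (lazy) (captured); then a non-word character, then exactly 3 of any character except [czy6] (captured); then a non-digit, then one or more of a non-digit (non-capturing group); then zero or more of one of [gcr1] (lazy) (non-capturing group).
Unlike `match`, `search` isn't anchored — it looks for the pattern anywhere in the string.
The match spans [17:29] → '8827:r37u@cc'.
Captured: group 1 = '8827', group 2 = ':r37'.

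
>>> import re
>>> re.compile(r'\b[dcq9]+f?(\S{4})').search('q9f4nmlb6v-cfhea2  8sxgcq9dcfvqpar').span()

The pattern matches a word boundary (`\b`, zero-width); then one or more of one of [dcq9], then optionally a literal 'f'; then exactly 4 of a non-whitespace character (captured).
`search` walks the string left to right and returns the first match it finds.
The match spans [0:7] → 'q9f4nml'.
Captured: group 1 = '4nml'.

(0, 7)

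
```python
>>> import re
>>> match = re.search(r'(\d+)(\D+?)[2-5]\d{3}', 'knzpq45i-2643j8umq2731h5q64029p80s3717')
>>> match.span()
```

The pattern matches one or more of a digit (captured); then one or more of a non-digit (lazy) (captured); then a character in [2-5], then exactly 3 of a digit.
`re.search` tries every starting position until one works.
The match spans [5:13] → '45i-2643'.
Captured: group 1 = '45', group 2 = 'i-'.

(5, 13)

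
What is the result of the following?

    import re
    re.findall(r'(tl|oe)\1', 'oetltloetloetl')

['tl']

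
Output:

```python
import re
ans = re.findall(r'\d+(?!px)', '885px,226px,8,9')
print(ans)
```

['88', '22', '8', '9']

`(?!…)`/`(?<!…)` only lets a position through if the neighbouring text does NOT match; no characters are consumed.
Scanning left to right: at [0:2] → '88'; at [6:8] → '22'; at [12:13] → '8'; at [14:15] → '9'.
Since nothing is captured, `findall` lists the 4 matched substrings directly.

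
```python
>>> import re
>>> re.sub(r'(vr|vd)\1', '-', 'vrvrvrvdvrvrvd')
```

After group 1 captures some text, `\1` only succeeds where that same text appears again.
Every occurrence is swapped for '-'.

'-vrvd-vd'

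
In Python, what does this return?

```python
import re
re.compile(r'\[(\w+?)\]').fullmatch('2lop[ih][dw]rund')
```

For `fullmatch`, every character of the input must be accounted for by the pattern.
Here the pattern can't cover the whole string, so the call returns None.

None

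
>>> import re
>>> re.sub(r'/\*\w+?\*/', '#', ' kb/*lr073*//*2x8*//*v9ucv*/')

' kb###'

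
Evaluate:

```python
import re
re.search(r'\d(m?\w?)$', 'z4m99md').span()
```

(4, 7)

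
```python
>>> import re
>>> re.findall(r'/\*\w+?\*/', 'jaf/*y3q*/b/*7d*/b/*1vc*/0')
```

['/*y3q*/', '/*7d*/', '/*1vc*/']

Walking the string: at [3:10] → '/*y3q*/'; at [11:17] → '/*7d*/'; at [18:25] → '/*1vc*/'.
`findall` yields the raw match text (3 of them) because the pattern has no groups.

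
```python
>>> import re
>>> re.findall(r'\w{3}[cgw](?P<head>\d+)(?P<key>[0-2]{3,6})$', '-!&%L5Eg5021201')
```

[('5021', '201')]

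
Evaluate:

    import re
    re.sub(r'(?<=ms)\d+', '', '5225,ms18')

Lookahead/lookbehind check context without consuming it, so the matched span excludes the asserted characters.
`sub` substitutes '' at each match site.

'5225,ms'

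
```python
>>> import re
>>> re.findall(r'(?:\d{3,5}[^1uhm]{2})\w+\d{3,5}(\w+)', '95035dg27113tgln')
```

['tgln']

Pattern: 3 to 5 of a digit, then exactly 2 of any character except [1uhm] (non-capturing group); then one or more of a word character, then 3 to 5 of a digit; then one or more of a word character (captured).
Matches: at [0:16] match '95035dg27113tgln', group 1 = 'tgln'.
Because there's exactly one group, `findall` drops the full match and keeps group 1 from the one hit.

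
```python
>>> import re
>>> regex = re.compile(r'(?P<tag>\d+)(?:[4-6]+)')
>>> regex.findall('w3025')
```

Pattern: one or more of a digit (captured as 'tag'); then one or more of a character in [4-6] (non-capturing group).
Walking the string: at [1:5] match '3025', group 1 = '302'.
`findall` collects group 1 from the one match (1 total).

['302']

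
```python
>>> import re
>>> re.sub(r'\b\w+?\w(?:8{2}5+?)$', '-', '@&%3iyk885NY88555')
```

'@&%-'

Pattern: a word boundary (`\b`, zero-width); then one or more of a word character (lazy), then a word character; then exactly 2 of a literal '8', then one or more of a literal '5' (lazy) (non-capturing group); then anchored at the end.
Matches: at [3:17] → '3iyk885NY88555'.
`sub` substitutes '-' at each match site.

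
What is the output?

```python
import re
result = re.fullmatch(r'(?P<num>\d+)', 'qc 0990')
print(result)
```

None

`fullmatch` succeeds only if the pattern covers the string from start to end.
Here there's no way to consume every character, so the call returns None.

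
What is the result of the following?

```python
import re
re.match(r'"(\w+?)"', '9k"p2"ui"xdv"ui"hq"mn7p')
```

`re.match` won't scan ahead — the pattern has to work from the very first character.
Here position 0 doesn't satisfy it, so the call returns None.

None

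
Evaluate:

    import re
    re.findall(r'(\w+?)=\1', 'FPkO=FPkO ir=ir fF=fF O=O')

['FPkO', 'ir', 'fF', 'O']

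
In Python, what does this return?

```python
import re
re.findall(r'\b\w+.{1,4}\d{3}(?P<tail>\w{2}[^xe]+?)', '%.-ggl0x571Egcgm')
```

Pattern: a word boundary (`\b`, zero-width); then one or more of a word character; then 1 to 4 of any character, then exactly 3 of a digit; then exactly 2 of a word character, then one or more of any character except [xe] (lazy) (captured as 'tail').
The `?` after the quantifier makes it lazy — it takes as little as possible before letting the rest of the pattern try.
Matches: at [3:14] match 'ggl0x571Egc', group 1 = 'Egc'.
Because there's exactly one group, `findall` drops the full match and keeps group 1 from the one hit.

['Egc']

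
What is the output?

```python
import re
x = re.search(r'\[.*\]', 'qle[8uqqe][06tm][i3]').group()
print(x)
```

[8uqqe][06tm][i3]

The match spans [3:20] → '[8uqqe][06tm][i3]'.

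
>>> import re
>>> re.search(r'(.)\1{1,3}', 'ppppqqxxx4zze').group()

`\1` has to match the exact text group 1 already captured.
`re.search` scans for the first position where the pattern succeeds.
The match spans [0:4] → 'pppp'.
Captured: group 1 = 'p'.

'pppp'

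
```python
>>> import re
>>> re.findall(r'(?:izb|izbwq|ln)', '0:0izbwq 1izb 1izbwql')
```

['izb', 'izb', 'izb']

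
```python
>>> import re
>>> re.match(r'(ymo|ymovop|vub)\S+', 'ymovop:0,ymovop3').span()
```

(0, 16)

With `match`, the pattern is implicitly anchored at the beginning.
The match spans [0:16] → 'ymovop:0,ymovop3'.
Captured: group 1 = 'ymo'.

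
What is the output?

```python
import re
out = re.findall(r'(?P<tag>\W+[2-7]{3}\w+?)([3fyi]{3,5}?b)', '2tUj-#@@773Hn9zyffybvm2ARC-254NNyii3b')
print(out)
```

This matches one or more of a non-word character, then exactly 3 of a character in [2-7], then one or more of a word character (lazy) (captured as 'tag'); then 3 to 5 of one of [3fyi] (lazy), then the literal 'b' (captured).
With the lazy modifier that quantifier settles for the fewest repetitions that let the rest of the pattern succeed (the atoms after it are unaffected and can still be greedy).
Walking the string: at [4:20] match '-#@@773Hn9zyffyb', groups = ('-#@@773Hn9z', 'yffyb'); at [26:37] match '-254NNyii3b', groups = ('-254NN', 'yii3b').
`findall` packs the 2 group values into a tuple for every match.

[('-#@@773Hn9z', 'yffyb'), ('-254NN', 'yii3b')]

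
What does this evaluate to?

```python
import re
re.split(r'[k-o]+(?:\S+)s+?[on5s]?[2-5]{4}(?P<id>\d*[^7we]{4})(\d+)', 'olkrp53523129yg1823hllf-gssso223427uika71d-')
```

['', '27uika', '71', 'd-']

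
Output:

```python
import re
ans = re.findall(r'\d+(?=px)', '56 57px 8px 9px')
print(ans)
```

['57', '8', '9']

The lookaround is zero-width — it requires the adjacent text to match without consuming it, so the asserted text isn't part of the match.
`findall` yields the raw match text (3 of them) because the pattern has no groups.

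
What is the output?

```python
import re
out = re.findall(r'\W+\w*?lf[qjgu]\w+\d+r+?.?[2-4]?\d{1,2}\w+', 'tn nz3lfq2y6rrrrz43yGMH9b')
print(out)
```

Pattern: one or more of a non-word character, then zero or more of a word character (lazy), then the literal 'lf'; then one of [qjgu], then one or more of a word character, then one or more of a digit; then one or more of the literal 'r' (lazy), then optionally any character; then optionally a character in [2-4], then 1 to 2 of a digit, then one or more of a word character.
With no groups in the pattern, `findall` gives back each whole match — 1 here.

[' nz3lfq2y6rrrrz43yGMH9b']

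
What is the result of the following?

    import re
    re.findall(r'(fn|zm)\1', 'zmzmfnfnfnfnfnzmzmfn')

`\1` is not a pattern — it's the concrete string captured by group 1, re-applied verbatim.
Walking the string: at [0:4] match 'zmzm', group 1 = 'zm'; at [4:8] match 'fnfn', group 1 = 'fn'; at [8:12] match 'fnfn', group 1 = 'fn'; at [14:18] match 'zmzm', group 1 = 'zm'.
`findall` collects group 1 from each match (4 total).

['zm', 'fn', 'fn', 'zm']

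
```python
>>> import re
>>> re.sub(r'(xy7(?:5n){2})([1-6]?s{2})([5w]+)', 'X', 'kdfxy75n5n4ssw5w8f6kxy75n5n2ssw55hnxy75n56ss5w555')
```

Pattern: the literal 'xy7', then the literal '5n' repeated 2 times (captured); then optionally a character in [1-6], then exactly 2 of a literal 's' (captured); then one or more of one of [5w] (captured).
Matches: at [3:16] → 'xy75n5n4ssw5w'; at [20:33] → 'xy75n5n2ssw55'.
Each match is replaced by 'X'.

'kdfX8f6kXhnxy75n56ss5w555'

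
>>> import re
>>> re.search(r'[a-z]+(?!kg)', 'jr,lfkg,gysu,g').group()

Because the assertion is negative and zero-width, positions next to the forbidden text are skipped.
`search` walks the string left to right and returns the first match it finds.
The match spans [0:2] → 'jr'.

'jr'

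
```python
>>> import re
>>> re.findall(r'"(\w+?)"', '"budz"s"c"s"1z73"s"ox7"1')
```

`findall` collects group 1 from each match (4 total).

['budz', 'c', '1z73', 'ox7']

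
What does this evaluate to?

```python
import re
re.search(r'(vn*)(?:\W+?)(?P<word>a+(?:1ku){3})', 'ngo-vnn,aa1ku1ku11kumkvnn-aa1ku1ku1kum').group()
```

Pattern: a literal 'v', then zero or more of the literal 'n' (captured); then one or more of a non-word character (lazy) (non-capturing group); then one or more of the literal 'a', then the literal '1ku' repeated 3 times (captured as 'word').
`re.search` tries every starting position until one works.
The match spans [22:37] → 'vnn-aa1ku1ku1ku'.
Captured: group 1 = 'vnn', group 2 = 'aa1ku1ku1ku'.

'vnn-aa1ku1ku1ku'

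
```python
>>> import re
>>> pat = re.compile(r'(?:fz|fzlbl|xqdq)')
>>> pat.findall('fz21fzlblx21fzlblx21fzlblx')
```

['fz', 'fz', 'fz', 'fz']

The regex engine tests alternatives in the order written; an earlier branch that matches wins even if a later one would match more.
Scanning left to right: at [0:2] → 'fz'; at [4:6] → 'fz'; at [12:14] → 'fz'; at [20:22] → 'fz'.
No capturing groups, so `findall` returns the 4 full match strings.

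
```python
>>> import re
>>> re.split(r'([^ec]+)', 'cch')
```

['cc', 'h', '']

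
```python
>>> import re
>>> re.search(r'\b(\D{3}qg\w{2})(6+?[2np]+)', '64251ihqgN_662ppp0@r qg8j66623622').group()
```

'@r qg8j6662'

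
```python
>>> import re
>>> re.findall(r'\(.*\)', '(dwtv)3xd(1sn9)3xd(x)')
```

Walking the string: at [0:21] → '(dwtv)3xd(1sn9)3xd(x)'.
`findall` yields the raw match text (1 of them) because the pattern has no groups.

['(dwtv)3xd(1sn9)3xd(x)']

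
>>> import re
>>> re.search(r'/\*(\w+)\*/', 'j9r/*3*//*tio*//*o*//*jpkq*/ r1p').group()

The match spans [3:8] → '/*3*/'.

'/*3*/'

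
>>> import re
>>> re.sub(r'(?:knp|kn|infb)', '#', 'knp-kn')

The regex engine tests alternatives in the order written; an earlier branch that matches wins even if a later one would match more.
Matches: at [0:3] → 'knp'; at [4:6] → 'kn'.
Every occurrence is swapped for '#'.

'#-#'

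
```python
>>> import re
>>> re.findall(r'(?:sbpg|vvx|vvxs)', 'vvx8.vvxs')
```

['vvx', 'vvx']

Alternation tries branches left to right and keeps the first one that lets the overall match succeed at that position.
`findall` yields the raw match text (2 of them) because the pattern has no groups.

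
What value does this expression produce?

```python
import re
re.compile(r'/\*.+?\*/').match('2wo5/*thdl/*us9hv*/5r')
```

None

`match` is anchored at position 0; if the pattern doesn't fit there, it returns None.
Here the pattern fails at index 0, so the call returns None.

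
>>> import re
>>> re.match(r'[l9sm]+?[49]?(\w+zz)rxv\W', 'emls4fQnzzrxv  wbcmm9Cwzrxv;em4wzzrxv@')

`re.match` only tries the pattern at the start of the string.
Here the string doesn't start with a match, so the call returns None.

None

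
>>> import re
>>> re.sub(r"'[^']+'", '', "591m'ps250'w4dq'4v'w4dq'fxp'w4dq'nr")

Each match is replaced by ''.

"591mw4dqw4dqw4dq'nr"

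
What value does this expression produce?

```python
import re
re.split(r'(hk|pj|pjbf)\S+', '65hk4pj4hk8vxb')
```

['65', 'hk', '']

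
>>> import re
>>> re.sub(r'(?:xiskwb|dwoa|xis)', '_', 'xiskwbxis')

'__'

`|` is ordered: at each position the engine commits to the first alternative that works.
`sub` substitutes '_' at each match site.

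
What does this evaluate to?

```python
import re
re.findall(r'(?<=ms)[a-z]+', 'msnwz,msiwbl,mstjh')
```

['nwz', 'iwbl', 'tjh']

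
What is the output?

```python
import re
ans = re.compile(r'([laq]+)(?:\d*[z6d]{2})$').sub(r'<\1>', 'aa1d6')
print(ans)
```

<aa>

Pattern: one or more of one of [laq] (captured); then zero or more of a digit, then exactly 2 of one of [z6d] (non-capturing group); then anchored at the end.
Matches: at [0:5] → 'aa1d6'.
Each match is replaced using the text its own group 1 captured.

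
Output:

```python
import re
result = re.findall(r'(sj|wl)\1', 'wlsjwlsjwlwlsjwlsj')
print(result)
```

['wl']

A backreference is literal: `\1` must see the identical characters the first group matched.
Matches: at [8:12] match 'wlwl', group 1 = 'wl'.
`findall` collects group 1 from the one match (1 total).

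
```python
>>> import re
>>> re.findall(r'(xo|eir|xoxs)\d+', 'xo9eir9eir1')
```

['xo', 'eir', 'eir']

`findall` collects group 1 from each match (3 total).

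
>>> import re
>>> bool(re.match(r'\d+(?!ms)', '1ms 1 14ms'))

False

The negative lookahead/lookbehind blocks any match where the forbidden context is present.
`re.match` only tries the pattern at the start of the string.
Here the pattern fails at index 0, so the call returns None, and `bool(None)` is False.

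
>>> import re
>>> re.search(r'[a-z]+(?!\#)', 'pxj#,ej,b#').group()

Because the assertion is negative and zero-width, positions next to the forbidden text are skipped.
The match spans [0:2] → 'px'.

'px'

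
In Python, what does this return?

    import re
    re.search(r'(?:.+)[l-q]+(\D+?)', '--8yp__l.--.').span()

A `+?`/`*?`/`{m,n}?` starts at its minimum and grows only as far as needed for what follows to match.
The match spans [0:9] → '--8yp__l.'.

(0, 9)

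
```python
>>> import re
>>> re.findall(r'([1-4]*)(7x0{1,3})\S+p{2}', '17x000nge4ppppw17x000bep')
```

[('1', '7x000')]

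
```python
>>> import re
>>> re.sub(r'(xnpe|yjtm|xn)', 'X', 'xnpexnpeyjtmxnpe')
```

'XXXX'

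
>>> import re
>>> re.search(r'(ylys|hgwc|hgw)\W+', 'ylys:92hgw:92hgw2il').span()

(0, 5)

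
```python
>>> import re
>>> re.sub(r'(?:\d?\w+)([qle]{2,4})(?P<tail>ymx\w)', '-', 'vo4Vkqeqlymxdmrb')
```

Pattern: optionally a digit, then one or more of a word character (non-capturing group); then 2 to 4 of one of [qle] (captured); then the literal 'ymx', then a word character (captured as 'tail').
Matches: at [0:13] → 'vo4Vkqeqlymxd'.
`sub` substitutes '-' at each match site.

'-mrb'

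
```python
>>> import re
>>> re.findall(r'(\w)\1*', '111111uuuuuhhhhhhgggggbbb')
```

['1', 'u', 'h', 'g', 'b']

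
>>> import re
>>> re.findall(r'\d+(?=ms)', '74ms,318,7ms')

The lookaround is zero-width — it requires the adjacent text to match without consuming it, so the asserted text isn't part of the match.
Walking the string: at [0:2] → '74'; at [9:10] → '7'.
Since nothing is captured, `findall` lists the 2 matched substrings directly.

['74', '7']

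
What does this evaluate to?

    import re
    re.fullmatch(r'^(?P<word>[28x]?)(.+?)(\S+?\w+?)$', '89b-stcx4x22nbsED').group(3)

The match spans [0:17] → '89b-stcx4x22nbsED'.
Captured: group 1 = '8', group 2 = '9', group 3 = 'b-stcx4x22nbsED'.

'b-stcx4x22nbsED'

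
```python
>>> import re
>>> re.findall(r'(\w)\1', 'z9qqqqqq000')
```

A backreference is literal: `\1` must see the identical characters the first group matched.
Because there's exactly one group, `findall` drops the full match and keeps group 1 from each hit.

['q', 'q', 'q', '0']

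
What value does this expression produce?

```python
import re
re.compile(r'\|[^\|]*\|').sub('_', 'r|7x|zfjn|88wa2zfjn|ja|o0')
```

Each match is replaced by '_'.

'r_zfjn_ja|o0'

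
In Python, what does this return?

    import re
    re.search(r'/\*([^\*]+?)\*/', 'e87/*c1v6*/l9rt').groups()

('c1v6',)

`re.search` scans for the first position where the pattern succeeds.
The match spans [3:11] → '/*c1v6*/'.
Captured: group 1 = 'c1v6'.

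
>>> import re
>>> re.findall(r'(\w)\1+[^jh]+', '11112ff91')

['1']

`\1` is not a pattern — it's the concrete string captured by group 1, re-applied verbatim.
With a single group, `findall` returns only what that group captured — 1 item.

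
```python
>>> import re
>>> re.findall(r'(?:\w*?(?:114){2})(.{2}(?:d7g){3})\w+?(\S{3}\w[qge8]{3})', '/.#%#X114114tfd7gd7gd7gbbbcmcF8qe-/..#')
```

The pattern matches zero or more of a word character (lazy), then the literal '114' repeated 2 times (non-capturing group); then exactly 2 of any character, then the literal 'd7g' repeated 3 times (captured); then one or more of a word character (lazy); then exactly 3 of a non-whitespace character, then a word character, then exactly 3 of one of [qge8] (captured).
Scanning left to right: at [5:33] match 'X114114tfd7gd7gd7gbbbcmcF8qe', groups = ('tfd7gd7gd7g', 'cmcF8qe').
With 2 capturing groups, `findall` returns a 2-tuple per match.

[('tfd7gd7gd7g', 'cmcF8qe')]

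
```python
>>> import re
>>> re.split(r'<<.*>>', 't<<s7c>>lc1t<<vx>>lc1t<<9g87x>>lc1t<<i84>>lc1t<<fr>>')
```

Matches to split on: at [1:52] → '<<s7c>>lc1t<<vx>>lc1t<<9g87x>>lc1t<<i84>>lc1t<<fr>>'.
Each match becomes a cut point; 2 segments remain.

['t', '']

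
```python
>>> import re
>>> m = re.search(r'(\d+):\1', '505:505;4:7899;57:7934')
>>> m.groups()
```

After group 1 captures some text, `\1` only succeeds where that same text appears again.
`search` walks the string left to right and returns the first match it finds.
The match spans [0:7] → '505:505'.
Captured: group 1 = '505'.

('505',)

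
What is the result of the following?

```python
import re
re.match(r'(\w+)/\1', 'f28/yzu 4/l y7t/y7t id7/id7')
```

`re.match` only tries the pattern at the start of the string.
Here the pattern fails at index 0, so the call returns None.

None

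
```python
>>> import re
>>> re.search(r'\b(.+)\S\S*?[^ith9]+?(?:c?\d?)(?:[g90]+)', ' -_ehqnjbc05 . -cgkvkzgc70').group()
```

Pattern: a word boundary (`\b`, zero-width); then one or more of any character (captured); then a non-whitespace character, then zero or more of a non-whitespace character (lazy); then one or more of any character except [ith9] (lazy); then optionally a literal 'c', then optionally a digit (non-capturing group); then one or more of one of [g90] (non-capturing group).
`re.search` scans for the first position where the pattern succeeds.
The match spans [2:26] → '_ehqnjbc05 . -cgkvkzgc70'.
Captured: group 1 = '_ehqnjbc05 . -cgkvkzg'.

'_ehqnjbc05 . -cgkvkzgc70'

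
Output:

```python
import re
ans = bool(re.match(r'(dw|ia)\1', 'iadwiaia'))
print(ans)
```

False

A backreference is literal: `\1` must see the identical characters the first group matched.
`re.match` won't scan ahead — the pattern has to work from the very first character.
Here position 0 doesn't satisfy it, so the call returns None, and `bool(None)` is False.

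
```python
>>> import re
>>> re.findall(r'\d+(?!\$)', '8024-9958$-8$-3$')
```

Because the assertion is negative and zero-width, positions next to the forbidden text are skipped.
Scanning left to right: at [0:4] → '8024'; at [5:8] → '995'.
Since nothing is captured, `findall` lists the 2 matched substrings directly.

['8024', '995']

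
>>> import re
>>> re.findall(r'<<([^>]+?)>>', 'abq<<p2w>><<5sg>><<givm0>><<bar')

['p2w', '5sg', 'givm0']

Walking the string: at [3:10] match '<<p2w>>', group 1 = 'p2w'; at [10:17] match '<<5sg>>', group 1 = '5sg'; at [17:26] match '<<givm0>>', group 1 = 'givm0'.
With a single group, `findall` returns only what that group captured — 3 items.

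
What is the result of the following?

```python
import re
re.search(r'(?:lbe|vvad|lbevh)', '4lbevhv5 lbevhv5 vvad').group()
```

`|` is ordered: at each position the engine commits to the first alternative that works.
The match spans [1:4] → 'lbe'.

'lbe'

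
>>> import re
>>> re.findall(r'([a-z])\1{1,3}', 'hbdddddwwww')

['d', 'w']

A backreference is literal: `\1` must see the identical characters the first group matched.
Because there's exactly one group, `findall` drops the full match and keeps group 1 from each hit.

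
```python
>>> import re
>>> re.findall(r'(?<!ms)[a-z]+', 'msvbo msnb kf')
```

['msvbo', 'msnb', 'kf']

Because the assertion is negative and zero-width, positions next to the forbidden text are skipped.
Matches: at [0:5] → 'msvbo'; at [6:10] → 'msnb'; at [11:13] → 'kf'.
No capturing groups, so `findall` returns the 3 full match strings.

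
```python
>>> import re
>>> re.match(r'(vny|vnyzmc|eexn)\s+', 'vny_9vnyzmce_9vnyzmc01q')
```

None

With `match`, the pattern is implicitly anchored at the beginning.
Here the string doesn't start with a match, so the call returns None.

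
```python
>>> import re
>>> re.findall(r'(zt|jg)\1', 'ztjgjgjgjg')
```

The backreference `\1` re-matches whatever the first group consumed, character for character.
Matches: at [2:6] match 'jgjg', group 1 = 'jg'; at [6:10] match 'jgjg', group 1 = 'jg'.
With a single group, `findall` returns only what that group captured — 2 items.

['jg', 'jg']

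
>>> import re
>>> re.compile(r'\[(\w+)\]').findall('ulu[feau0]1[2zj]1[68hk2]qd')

['feau0', '2zj', '68hk2']

Walking the string: at [3:10] match '[feau0]', group 1 = 'feau0'; at [11:16] match '[2zj]', group 1 = '2zj'; at [17:24] match '[68hk2]', group 1 = '68hk2'.
Because there's exactly one group, `findall` drops the full match and keeps group 1 from each hit.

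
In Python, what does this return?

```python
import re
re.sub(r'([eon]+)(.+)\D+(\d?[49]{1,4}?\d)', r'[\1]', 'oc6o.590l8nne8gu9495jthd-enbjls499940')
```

This matches one or more of one of [eon] (captured); then one or more of any character (captured); then one or more of a non-digit; then optionally a digit, then 1 to 4 of one of [49] (lazy), then a digit (captured).
The `?` after the quantifier makes it lazy — it takes as little as possible before letting the rest of the pattern try.
Matches: at [0:34] → 'oc6o.590l8nne8gu9495jthd-enbjls499'.
The replacement refers to a captured group, so each match is rewritten using its own captured text.

'[o]940'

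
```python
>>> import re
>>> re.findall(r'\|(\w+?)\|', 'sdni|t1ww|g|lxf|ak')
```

['t1ww', 'lxf']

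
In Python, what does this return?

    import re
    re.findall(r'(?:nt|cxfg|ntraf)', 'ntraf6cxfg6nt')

['nt', 'cxfg', 'nt']

Alternation isn't longest-match — the leftmost alternative that fits at this position is chosen.
Walking the string: at [0:2] → 'nt'; at [6:10] → 'cxfg'; at [11:13] → 'nt'.
With no groups in the pattern, `findall` gives back each whole match — 3 here.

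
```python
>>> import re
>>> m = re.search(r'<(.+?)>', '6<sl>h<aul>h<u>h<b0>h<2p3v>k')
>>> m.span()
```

(1, 5)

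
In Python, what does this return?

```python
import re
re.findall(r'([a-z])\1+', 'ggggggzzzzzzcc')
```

`\1` is not a pattern — it's the concrete string captured by group 1, re-applied verbatim.
Because there's exactly one group, `findall` drops the full match and keeps group 1 from each hit.

['g', 'z', 'c']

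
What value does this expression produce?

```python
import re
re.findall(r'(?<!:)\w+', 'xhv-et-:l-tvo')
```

Because the assertion is negative and zero-width, positions next to the forbidden text are skipped.
Matches: at [0:3] → 'xhv'; at [4:6] → 'et'; at [10:13] → 'tvo'.
`findall` yields the raw match text (3 of them) because the pattern has no groups.

['xhv', 'et', 'tvo']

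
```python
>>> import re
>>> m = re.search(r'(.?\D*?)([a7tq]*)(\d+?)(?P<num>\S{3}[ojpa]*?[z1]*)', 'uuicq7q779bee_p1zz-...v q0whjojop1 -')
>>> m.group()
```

'uuicq7q779bee'

The match spans [0:13] → 'uuicq7q779bee'.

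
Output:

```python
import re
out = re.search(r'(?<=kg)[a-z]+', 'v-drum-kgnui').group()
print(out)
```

nui

Lookahead/lookbehind check context without consuming it, so the matched span excludes the asserted characters.
Unlike `match`, `search` isn't anchored — it looks for the pattern anywhere in the string.
The match spans [9:12] → 'nui'.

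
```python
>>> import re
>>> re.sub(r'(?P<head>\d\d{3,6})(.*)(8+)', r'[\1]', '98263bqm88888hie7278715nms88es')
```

This matches a digit, then 3 to 6 of a digit (captured as 'head'); then zero or more of any character (captured); then one or more of a literal '8' (captured).
Matches: at [0:28] → '98263bqm88888hie7278715nms88'.
`\1` in the replacement pulls in group 1's text for each match.

'[98263]es'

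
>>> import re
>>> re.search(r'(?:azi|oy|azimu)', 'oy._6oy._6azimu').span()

(0, 2)

The match spans [0:2] → 'oy'.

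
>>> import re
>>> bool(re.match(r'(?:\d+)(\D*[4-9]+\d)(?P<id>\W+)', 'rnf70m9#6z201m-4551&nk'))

False

This matches one or more of a digit (non-capturing group); then zero or more of a non-digit, then one or more of a character in [4-9], then a digit (captured); then one or more of a non-word character (captured as 'id').
`re.match` won't scan ahead — the pattern has to work from the very first character.
Here the pattern fails at index 0, so the call returns None, and `bool(None)` is False.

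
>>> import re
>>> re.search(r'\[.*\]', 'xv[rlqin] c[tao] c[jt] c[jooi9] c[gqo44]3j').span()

(2, 40)

The match spans [2:40] → '[rlqin] c[tao] c[jt] c[jooi9] c[gqo44]'.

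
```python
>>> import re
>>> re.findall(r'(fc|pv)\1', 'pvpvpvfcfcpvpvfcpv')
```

['pv', 'fc', 'pv']

`\1` is not a pattern — it's the concrete string captured by group 1, re-applied verbatim.
Matches: at [0:4] match 'pvpv', group 1 = 'pv'; at [6:10] match 'fcfc', group 1 = 'fc'; at [10:14] match 'pvpv', group 1 = 'pv'.
Because there's exactly one group, `findall` drops the full match and keeps group 1 from each hit.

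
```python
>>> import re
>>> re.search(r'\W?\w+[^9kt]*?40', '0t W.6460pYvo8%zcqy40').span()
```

The pattern matches optionally a non-word character; then one or more of a word character; then zero or more of any character except [9kt] (lazy), then the literal '40'.
`re.search` tries every starting position until one works.
The match spans [0:21] → '0t W.6460pYvo8%zcqy40'.

(0, 21)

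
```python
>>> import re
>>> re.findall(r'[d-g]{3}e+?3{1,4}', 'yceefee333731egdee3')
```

['eefee333', 'egdee3']

The pattern matches exactly 3 of a character in [d-g]; then one or more of a literal 'e' (lazy), then 1 to 4 of a literal '3'.
`findall` yields the raw match text (2 of them) because the pattern has no groups.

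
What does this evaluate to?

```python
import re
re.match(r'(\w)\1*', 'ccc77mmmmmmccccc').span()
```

(0, 3)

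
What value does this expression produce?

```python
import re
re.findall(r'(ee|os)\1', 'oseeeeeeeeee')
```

['ee', 'ee']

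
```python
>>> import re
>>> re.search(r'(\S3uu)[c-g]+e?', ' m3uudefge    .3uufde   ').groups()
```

('m3uu',)

The pattern matches a non-whitespace character, then the literal '3uu' (captured); then one or more of a character in [c-g]; then optionally a literal 'e'.
`search` walks the string left to right and returns the first match it finds.
The match spans [1:10] → 'm3uudefge'.
Captured: group 1 = 'm3uu'.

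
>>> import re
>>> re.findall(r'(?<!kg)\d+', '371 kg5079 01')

['371', '079', '01']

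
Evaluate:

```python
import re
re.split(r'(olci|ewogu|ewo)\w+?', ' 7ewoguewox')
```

Alternation tries branches left to right and keeps the first one that lets the overall match succeed at that position.
With a capturing group present, the delimiter's captured portion is kept in the result list.

[' 7', 'ewogu', 'wox']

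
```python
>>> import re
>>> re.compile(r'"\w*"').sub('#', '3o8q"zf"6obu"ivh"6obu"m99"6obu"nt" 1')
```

Matches: at [4:8] → '"zf"'; at [12:17] → '"ivh"'; at [21:26] → '"m99"'; at [30:34] → '"nt"'.
Every occurrence is swapped for '#'.

'3o8q#6obu#6obu#6obu# 1'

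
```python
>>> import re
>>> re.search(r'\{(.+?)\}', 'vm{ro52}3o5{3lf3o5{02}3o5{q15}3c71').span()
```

(2, 8)

Lazy quantifiers expand one character at a time until the remainder of the pattern can match.
The match spans [2:8] → '{ro52}'.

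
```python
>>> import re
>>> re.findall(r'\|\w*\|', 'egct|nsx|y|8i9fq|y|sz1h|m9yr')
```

['|nsx|', '|8i9fq|', '|sz1h|']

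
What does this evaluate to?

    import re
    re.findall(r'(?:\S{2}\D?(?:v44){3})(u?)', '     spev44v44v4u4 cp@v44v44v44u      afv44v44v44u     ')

['u', 'u']

Pattern: exactly 2 of a non-whitespace character, then optionally a non-digit, then the literal 'v44' repeated 3 times (non-capturing group); then optionally a literal 'u' (captured).
Walking the string: at [19:32] match 'cp@v44v44v44u', group 1 = 'u'; at [38:50] match 'afv44v44v44u', group 1 = 'u'.
Because there's exactly one group, `findall` drops the full match and keeps group 1 from each hit.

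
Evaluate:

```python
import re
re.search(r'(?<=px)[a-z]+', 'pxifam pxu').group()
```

'ifam'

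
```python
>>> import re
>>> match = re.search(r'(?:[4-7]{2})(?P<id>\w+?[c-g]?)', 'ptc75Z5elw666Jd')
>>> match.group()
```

'75Z'

With the lazy modifier that quantifier settles for the fewest repetitions that let the rest of the pattern succeed (the atoms after it are unaffected and can still be greedy).
The match spans [3:6] → '75Z'.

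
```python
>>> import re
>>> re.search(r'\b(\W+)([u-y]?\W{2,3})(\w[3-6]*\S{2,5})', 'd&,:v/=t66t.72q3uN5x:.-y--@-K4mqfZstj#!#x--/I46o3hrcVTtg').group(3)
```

't66t.72q'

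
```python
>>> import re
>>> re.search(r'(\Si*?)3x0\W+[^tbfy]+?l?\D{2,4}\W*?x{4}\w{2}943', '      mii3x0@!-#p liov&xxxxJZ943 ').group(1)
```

The pattern matches a non-whitespace character, then zero or more of a literal 'i' (lazy) (captured); then the literal '3x0', then one or more of a non-word character, then one or more of any character except [tbfy] (lazy); then optionally a literal 'l', then 2 to 4 of a non-digit, then zero or more of a non-word character (lazy); then exactly 4 of a literal 'x', then exactly 2 of a word character, then the literal '943'.
`re.search` tries every starting position until one works.
The match spans [6:32] → 'mii3x0@!-#p liov&xxxxJZ943'.
Captured: group 1 = 'mii'.

'mii'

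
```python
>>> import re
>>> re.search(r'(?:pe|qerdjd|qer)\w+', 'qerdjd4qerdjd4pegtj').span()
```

(0, 19)

`re.search` tries every starting position until one works.
The match spans [0:19] → 'qerdjd4qerdjd4pegtj'.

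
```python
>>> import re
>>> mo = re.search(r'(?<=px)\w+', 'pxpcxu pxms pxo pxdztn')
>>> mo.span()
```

Lookahead/lookbehind check context without consuming it, so the matched span excludes the asserted characters.
The match spans [2:6] → 'pcxu'.

(2, 6)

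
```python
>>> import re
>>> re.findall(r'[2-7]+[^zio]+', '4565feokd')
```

This matches one or more of a character in [2-7]; then one or more of any character except [zio].
Scanning left to right: at [0:6] → '4565fe'.
No capturing groups, so `findall` returns the 1 full match string.

['4565fe']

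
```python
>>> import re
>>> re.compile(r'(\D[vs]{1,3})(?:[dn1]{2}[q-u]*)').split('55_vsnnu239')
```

['55', '_vs', '239']

Because the pattern has a capturing group, `split` also inserts each captured text between the pieces.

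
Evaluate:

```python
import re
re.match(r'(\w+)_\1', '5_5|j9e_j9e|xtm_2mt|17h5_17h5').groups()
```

The backreference `\1` re-matches whatever the first group consumed, character for character.
With `match`, the pattern is implicitly anchored at the beginning.
The match spans [0:3] → '5_5'.
Captured: group 1 = '5'.

('5',)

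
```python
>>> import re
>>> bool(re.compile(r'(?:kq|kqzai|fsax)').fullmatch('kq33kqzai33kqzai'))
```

`re.fullmatch` is like wrapping the pattern in `^…$` (in single-line mode).
Here the string isn't matched end-to-end, so the call returns None, and `bool(None)` is False.

False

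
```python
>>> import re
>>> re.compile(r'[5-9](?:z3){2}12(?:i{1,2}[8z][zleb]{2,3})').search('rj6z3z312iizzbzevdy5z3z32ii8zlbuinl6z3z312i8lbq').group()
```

'6z3z312iizzbz'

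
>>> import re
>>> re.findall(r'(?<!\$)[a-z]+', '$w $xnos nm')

['nos', 'nm']

The negative lookahead/lookbehind blocks any match where the forbidden context is present.
Scanning left to right: at [5:8] → 'nos'; at [9:11] → 'nm'.
No capturing groups, so `findall` returns the 2 full match strings.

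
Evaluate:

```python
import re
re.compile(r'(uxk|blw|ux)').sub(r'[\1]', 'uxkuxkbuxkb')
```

'[uxk][uxk]b[uxk]b'

`|` is ordered: at each position the engine commits to the first alternative that works.
Matches: at [0:3] → 'uxk'; at [3:6] → 'uxk'; at [7:10] → 'uxk'.
Each match is replaced using the text its own group 1 captured.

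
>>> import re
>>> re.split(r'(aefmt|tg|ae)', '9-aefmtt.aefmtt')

Alternation tries branches left to right and keeps the first one that lets the overall match succeed at that position.
`re.split` interleaves the captured-group text with the surrounding fragments.

['9-', 'aefmt', 't.', 'aefmt', 't']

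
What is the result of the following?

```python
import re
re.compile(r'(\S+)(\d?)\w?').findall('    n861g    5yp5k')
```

[('n861g', ''), ('5yp5k', '')]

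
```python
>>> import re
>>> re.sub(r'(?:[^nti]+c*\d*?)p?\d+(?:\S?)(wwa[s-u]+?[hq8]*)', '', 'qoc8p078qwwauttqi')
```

The pattern matches one or more of any character except [nti], then zero or more of the literal 'c', then zero or more of a digit (lazy) (non-capturing group); then optionally the literal 'p', then one or more of a digit; then optionally a non-whitespace character (non-capturing group); then the literal 'wwa', then one or more of a character in [s-u] (lazy), then zero or more of one of [hq8] (captured).
The `?` after the quantifier makes it lazy — it takes as little as possible before letting the rest of the pattern try.
Matches: at [0:13] → 'qoc8p078qwwau'.
`sub` substitutes '' at each match site.

'ttqi'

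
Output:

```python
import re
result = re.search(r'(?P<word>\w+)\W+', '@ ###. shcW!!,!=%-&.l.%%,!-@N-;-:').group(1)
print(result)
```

shcW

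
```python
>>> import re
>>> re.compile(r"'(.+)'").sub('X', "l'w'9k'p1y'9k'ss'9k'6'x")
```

`sub` substitutes 'X' at each match site.

'lXx'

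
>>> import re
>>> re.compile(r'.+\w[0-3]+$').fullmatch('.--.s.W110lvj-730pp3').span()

(0, 20)

This matches one or more of any character, then a word character; then one or more of a character in [0-3]; then anchored at the end.
For `fullmatch`, every character of the input must be accounted for by the pattern.
The match spans [0:20] → '.--.s.W110lvj-730pp3'.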